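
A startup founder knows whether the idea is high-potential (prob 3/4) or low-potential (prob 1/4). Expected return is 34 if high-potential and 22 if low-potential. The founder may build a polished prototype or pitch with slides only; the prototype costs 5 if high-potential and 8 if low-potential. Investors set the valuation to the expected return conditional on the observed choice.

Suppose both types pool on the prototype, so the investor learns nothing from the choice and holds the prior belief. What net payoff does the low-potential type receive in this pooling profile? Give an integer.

Pooled valuation = 3/4·34 + 1/4·22 = 31.
low-potential pays cost 8 for the prototype, so net payoff = 31 − 8 = 23.

23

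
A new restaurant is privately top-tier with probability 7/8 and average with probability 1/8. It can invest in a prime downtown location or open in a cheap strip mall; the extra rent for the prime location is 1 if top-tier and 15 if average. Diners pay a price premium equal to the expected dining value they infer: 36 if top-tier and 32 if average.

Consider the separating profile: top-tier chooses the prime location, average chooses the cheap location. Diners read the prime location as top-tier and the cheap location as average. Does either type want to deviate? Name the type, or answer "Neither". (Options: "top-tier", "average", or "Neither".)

The prime location pays 36; the cheap location pays 32.
top-tier: assigned the prime location, nets 36 − 1 = 35; deviating to the cheap location nets 32.
average: assigned the cheap location, nets 32; deviating to the prime location nets 36 − 15 = 21.
Both types strictly prefer their assigned action; no profitable deviation.

Neither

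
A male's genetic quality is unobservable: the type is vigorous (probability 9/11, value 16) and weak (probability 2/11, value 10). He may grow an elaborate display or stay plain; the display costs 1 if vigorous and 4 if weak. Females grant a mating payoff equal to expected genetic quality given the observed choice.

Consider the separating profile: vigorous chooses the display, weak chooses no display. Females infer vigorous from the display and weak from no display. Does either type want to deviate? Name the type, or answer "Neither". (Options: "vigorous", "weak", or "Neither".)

The display pays 16; no display pays 10.
vigorous: assigned the display, nets 16 − 1 = 15; deviating to no display nets 10.
weak: assigned no display, nets 10; deviating to the display nets 16 − 4 = 12.
The weak type gains 2 by deviating.

weak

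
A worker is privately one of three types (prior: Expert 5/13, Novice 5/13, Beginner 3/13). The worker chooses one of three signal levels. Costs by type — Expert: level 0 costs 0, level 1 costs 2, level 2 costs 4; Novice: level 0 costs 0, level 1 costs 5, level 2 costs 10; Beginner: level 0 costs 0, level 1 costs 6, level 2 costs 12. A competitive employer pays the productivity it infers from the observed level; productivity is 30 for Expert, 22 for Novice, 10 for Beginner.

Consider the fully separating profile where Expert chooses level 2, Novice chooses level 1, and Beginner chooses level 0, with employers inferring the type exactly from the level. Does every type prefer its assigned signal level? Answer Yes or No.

Separating wages: level 2 → 30, level 1 → 22, level 0 → 10.
Expert (assigned level 2): level 0: 10 − 0 = 10; level 1: 22 − 2 = 20; level 2: 30 − 4 = 26. Expert stays.
Novice (assigned level 1): level 0: 10 − 0 = 10; level 1: 22 − 5 = 17; level 2: 30 − 10 = 20. Novice prefers level 2.
Beginner (assigned level 0): level 0: 10 − 0 = 10; level 1: 22 − 6 = 16; level 2: 30 − 12 = 18. Beginner prefers level 2.
At least one type deviates; the separating profile fails.

No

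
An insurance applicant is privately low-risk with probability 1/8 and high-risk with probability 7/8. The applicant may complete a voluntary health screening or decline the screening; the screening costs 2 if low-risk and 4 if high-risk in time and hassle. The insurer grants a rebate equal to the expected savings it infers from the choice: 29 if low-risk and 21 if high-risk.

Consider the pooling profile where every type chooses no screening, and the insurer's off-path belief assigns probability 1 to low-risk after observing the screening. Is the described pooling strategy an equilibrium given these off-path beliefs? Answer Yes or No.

On path, the insurer holds the prior and pays 1/8·29 + 7/8·21 = 22. Off path (the screening), believing low-risk, it pays 29.
low-risk: no screening nets 22; the screening nets 29 − 2 = 27. low-risk would deviate.
high-risk: no screening nets 22; the screening nets 29 − 4 = 25. high-risk would deviate.
A type deviates, so pooling fails.

No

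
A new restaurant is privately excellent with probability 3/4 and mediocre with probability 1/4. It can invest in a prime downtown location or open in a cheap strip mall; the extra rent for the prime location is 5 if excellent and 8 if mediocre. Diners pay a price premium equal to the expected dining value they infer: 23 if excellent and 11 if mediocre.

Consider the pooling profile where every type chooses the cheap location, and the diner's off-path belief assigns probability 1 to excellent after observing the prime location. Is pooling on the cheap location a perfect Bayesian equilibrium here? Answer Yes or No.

Yes

On path, the diner holds the prior and pays 3/4·23 + 1/4·11 = 20. Off path (the prime location), believing excellent, it pays 23.
excellent: the cheap location nets 20; the prime location nets 23 − 5 = 18. excellent stays.
mediocre: the cheap location nets 20; the prime location nets 23 − 8 = 15. mediocre stays.
No type deviates, so pooling is sustained.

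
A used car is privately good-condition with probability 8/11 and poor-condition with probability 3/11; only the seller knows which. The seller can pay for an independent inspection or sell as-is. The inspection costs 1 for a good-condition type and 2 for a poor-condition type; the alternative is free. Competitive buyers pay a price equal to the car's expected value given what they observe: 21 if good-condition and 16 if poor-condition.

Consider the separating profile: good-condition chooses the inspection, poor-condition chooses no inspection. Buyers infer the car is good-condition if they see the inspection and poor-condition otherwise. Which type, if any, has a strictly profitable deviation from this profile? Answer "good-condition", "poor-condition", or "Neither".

poor-condition

The inspection pays 21; no inspection pays 16.
good-condition: assigned the inspection, nets 21 − 1 = 20; deviating to no inspection nets 16.
poor-condition: assigned no inspection, nets 16; deviating to the inspection nets 21 − 2 = 19.
The poor-condition type gains 3 by deviating.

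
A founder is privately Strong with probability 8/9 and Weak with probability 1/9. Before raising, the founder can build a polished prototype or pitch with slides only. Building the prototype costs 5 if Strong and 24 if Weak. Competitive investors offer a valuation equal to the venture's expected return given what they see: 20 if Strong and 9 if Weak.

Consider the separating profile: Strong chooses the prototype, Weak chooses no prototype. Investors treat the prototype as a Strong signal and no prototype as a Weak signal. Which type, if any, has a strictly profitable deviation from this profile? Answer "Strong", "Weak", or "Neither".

The prototype pays 20; no prototype pays 9.
Strong: assigned the prototype, nets 20 − 5 = 15; deviating to no prototype nets 9.
Weak: assigned no prototype, nets 9; deviating to the prototype nets 20 − 24 = -4.
Both types strictly prefer their assigned action; no profitable deviation.

Neither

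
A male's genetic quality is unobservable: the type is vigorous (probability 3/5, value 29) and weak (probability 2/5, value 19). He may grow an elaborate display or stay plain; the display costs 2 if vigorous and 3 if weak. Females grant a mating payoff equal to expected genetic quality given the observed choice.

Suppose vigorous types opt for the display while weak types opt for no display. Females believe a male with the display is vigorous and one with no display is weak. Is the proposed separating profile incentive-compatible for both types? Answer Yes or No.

No

Under these beliefs, the display earns mating payoff 29 and no display earns mating payoff 19.
vigorous: the display nets 29 − 2 = 27; no display nets 19. vigorous prefers the display.
weak: the display nets 29 − 3 = 26; no display nets 19. weak would deviate to the display.
weak has a profitable deviation, so the profile is not an equilibrium.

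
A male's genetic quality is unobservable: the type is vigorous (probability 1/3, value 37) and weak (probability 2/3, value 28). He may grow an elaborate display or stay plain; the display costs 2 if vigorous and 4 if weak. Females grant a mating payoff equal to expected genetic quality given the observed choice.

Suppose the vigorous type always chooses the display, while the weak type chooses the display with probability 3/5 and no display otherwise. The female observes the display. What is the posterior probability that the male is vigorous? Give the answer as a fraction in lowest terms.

P(the display) = (1/3)·1 + (2/3)·(3/5) = 11/15.
By Bayes' rule, P(vigorous | the display) = (1/3) / (11/15) = 5/11.

5/11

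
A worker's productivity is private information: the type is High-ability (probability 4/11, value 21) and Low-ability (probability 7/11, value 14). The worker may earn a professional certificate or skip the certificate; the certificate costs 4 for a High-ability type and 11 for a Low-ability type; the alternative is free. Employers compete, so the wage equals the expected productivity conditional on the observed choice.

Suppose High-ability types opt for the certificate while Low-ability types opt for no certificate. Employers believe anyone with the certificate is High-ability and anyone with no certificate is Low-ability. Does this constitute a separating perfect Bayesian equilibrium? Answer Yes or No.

Under these beliefs, the certificate earns wage 21 and no certificate earns wage 14.
High-ability: the certificate nets 21 − 4 = 17; no certificate nets 14. High-ability prefers the certificate.
Low-ability: the certificate nets 21 − 11 = 10; no certificate nets 14. Low-ability prefers no certificate.
Neither type deviates, so the separating profile is an equilibrium.

Yes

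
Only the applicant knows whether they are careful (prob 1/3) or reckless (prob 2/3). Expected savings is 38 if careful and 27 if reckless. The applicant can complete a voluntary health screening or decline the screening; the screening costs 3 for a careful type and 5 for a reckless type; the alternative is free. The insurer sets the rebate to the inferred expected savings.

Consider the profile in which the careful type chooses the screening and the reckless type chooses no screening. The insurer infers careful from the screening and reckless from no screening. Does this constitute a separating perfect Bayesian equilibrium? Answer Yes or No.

Under these beliefs, the screening earns rebate 38 and no screening earns rebate 27.
careful: the screening nets 38 − 3 = 35; no screening nets 27. careful prefers the screening.
reckless: the screening nets 38 − 5 = 33; no screening nets 27. reckless would deviate to the screening.
reckless has a profitable deviation, so the profile is not an equilibrium.

No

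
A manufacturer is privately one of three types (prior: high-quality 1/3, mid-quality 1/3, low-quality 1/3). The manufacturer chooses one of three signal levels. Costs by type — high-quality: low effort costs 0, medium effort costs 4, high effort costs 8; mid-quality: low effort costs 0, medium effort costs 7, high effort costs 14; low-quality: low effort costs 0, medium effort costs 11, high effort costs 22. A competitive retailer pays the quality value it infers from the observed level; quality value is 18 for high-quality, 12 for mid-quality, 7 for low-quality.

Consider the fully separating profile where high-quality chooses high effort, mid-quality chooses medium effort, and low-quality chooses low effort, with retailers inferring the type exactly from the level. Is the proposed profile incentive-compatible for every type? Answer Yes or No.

No

Separating prices: high effort → 18, medium effort → 12, low effort → 7.
high-quality (assigned high effort): low effort: 7 − 0 = 7; medium effort: 12 − 4 = 8; high effort: 18 − 8 = 10. high-quality stays.
mid-quality (assigned medium effort): low effort: 7 − 0 = 7; medium effort: 12 − 7 = 5; high effort: 18 − 14 = 4. mid-quality prefers low effort.
low-quality (assigned low effort): low effort: 7 − 0 = 7; medium effort: 12 − 11 = 1; high effort: 18 − 22 = -4. low-quality stays.
At least one type deviates; the separating profile fails.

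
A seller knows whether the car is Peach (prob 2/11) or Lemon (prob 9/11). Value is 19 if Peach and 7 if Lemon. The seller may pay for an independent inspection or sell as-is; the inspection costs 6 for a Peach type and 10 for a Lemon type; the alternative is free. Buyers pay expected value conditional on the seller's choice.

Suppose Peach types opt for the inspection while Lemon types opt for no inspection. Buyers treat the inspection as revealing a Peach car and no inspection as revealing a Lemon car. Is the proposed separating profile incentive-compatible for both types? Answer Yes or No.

Under these beliefs, the inspection earns price 19 and no inspection earns price 7.
Peach: the inspection nets 19 − 6 = 13; no inspection nets 7. Peach prefers the inspection.
Lemon: the inspection nets 19 − 10 = 9; no inspection nets 7. Lemon would deviate to the inspection.
Lemon has a profitable deviation, so the profile is not an equilibrium.

No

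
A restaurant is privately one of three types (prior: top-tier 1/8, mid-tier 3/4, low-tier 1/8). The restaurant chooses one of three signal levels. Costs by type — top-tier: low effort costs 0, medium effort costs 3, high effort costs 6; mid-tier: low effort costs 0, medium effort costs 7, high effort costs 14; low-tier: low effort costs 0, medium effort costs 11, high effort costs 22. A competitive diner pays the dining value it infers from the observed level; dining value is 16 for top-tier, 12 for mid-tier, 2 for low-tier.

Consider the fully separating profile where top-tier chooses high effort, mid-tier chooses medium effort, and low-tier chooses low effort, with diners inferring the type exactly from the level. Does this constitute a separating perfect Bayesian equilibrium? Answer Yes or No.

Yes

Separating price premiums: high effort → 16, medium effort → 12, low effort → 2.
top-tier (assigned high effort): low effort: 2 − 0 = 2; medium effort: 12 − 3 = 9; high effort: 16 − 6 = 10. top-tier stays.
mid-tier (assigned medium effort): low effort: 2 − 0 = 2; medium effort: 12 − 7 = 5; high effort: 16 − 14 = 2. mid-tier stays.
low-tier (assigned low effort): low effort: 2 − 0 = 2; medium effort: 12 − 11 = 1; high effort: 16 − 22 = -6. low-tier stays.
Every type prefers its assigned level; separation holds.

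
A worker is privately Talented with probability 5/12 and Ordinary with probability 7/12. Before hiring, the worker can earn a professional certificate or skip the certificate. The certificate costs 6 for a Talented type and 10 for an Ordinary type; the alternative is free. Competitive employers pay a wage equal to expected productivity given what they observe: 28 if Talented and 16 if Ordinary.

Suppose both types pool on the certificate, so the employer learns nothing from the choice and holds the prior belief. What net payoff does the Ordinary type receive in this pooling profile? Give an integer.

Pooled wage = 5/12·28 + 7/12·16 = 21.
Ordinary pays cost 10 for the certificate, so net payoff = 21 − 10 = 11.

11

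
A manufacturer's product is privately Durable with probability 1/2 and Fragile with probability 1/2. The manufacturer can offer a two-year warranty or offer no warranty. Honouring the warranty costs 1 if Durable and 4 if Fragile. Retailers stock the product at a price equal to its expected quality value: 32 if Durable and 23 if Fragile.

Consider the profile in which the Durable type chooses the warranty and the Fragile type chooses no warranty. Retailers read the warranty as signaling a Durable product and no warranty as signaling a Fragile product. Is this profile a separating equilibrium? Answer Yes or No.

No

Under these beliefs, the warranty earns price 32 and no warranty earns price 23.
Durable: the warranty nets 32 − 1 = 31; no warranty nets 23. Durable prefers the warranty.
Fragile: the warranty nets 32 − 4 = 28; no warranty nets 23. Fragile would deviate to the warranty.
Fragile has a profitable deviation, so the profile is not an equilibrium.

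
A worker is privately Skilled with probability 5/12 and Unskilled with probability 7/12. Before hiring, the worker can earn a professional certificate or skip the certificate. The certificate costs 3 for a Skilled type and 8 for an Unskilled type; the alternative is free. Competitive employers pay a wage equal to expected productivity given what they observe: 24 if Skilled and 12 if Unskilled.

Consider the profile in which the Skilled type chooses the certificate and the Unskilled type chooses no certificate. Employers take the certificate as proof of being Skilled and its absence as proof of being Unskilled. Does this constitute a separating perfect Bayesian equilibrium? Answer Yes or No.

No

Under these beliefs, the certificate earns wage 24 and no certificate earns wage 12.
Skilled: the certificate nets 24 − 3 = 21; no certificate nets 12. Skilled prefers the certificate.
Unskilled: the certificate nets 24 − 8 = 16; no certificate nets 12. Unskilled would deviate to the certificate.
Unskilled has a profitable deviation, so the profile is not an equilibrium.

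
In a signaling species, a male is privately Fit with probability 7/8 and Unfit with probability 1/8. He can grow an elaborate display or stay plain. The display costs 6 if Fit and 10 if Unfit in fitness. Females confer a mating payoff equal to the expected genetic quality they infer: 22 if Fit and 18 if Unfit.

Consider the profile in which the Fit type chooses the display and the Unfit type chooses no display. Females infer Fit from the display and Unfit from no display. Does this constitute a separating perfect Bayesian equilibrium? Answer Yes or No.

Under these beliefs, the display earns mating payoff 22 and no display earns mating payoff 18.
Fit: the display nets 22 − 6 = 16; no display nets 18. Fit would deviate to no display.
Unfit: the display nets 22 − 10 = 12; no display nets 18. Unfit prefers no display.
Fit has a profitable deviation, so the profile is not an equilibrium.

No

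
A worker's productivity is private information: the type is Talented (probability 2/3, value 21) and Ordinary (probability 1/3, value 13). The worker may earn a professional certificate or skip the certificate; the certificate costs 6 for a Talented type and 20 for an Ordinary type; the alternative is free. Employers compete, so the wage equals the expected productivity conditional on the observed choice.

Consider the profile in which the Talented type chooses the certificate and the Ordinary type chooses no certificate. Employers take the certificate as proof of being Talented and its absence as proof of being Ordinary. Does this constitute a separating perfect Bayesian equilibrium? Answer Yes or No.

Yes

Under these beliefs, the certificate earns wage 21 and no certificate earns wage 13.
Talented: the certificate nets 21 − 6 = 15; no certificate nets 13. Talented prefers the certificate.
Ordinary: the certificate nets 21 − 20 = 1; no certificate nets 13. Ordinary prefers no certificate.
Neither type deviates, so the separating profile is an equilibrium.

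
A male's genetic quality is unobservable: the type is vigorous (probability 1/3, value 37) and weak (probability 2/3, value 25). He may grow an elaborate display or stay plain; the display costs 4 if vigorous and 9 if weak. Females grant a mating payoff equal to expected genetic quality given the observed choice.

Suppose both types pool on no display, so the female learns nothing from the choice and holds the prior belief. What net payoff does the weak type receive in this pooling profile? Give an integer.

Pooled mating payoff = 1/3·37 + 2/3·25 = 29.
weak pays no cost for no display, so net payoff = 29.

29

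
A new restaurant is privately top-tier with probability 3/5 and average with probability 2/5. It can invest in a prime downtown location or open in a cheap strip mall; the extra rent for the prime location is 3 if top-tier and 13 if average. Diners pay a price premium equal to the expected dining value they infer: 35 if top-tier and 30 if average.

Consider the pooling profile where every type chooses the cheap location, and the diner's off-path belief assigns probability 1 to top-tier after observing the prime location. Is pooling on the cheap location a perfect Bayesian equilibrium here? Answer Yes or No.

Yes

On path, the diner holds the prior and pays 3/5·35 + 2/5·30 = 33. Off path (the prime location), believing top-tier, it pays 35.
top-tier: the cheap location nets 33; the prime location nets 35 − 3 = 32. top-tier stays.
average: the cheap location nets 33; the prime location nets 35 − 13 = 22. average stays.
No type deviates, so pooling is sustained.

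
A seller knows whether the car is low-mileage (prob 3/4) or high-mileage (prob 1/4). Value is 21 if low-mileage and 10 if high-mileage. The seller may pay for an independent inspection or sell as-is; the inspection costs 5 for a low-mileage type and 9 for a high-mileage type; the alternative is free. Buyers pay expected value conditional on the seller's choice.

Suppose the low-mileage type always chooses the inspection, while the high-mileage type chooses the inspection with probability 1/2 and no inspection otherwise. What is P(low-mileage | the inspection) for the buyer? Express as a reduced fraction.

6/7

P(the inspection) = (3/4)·1 + (1/4)·(1/2) = 7/8.
By Bayes' rule, P(low-mileage | the inspection) = (3/4) / (7/8) = 6/7.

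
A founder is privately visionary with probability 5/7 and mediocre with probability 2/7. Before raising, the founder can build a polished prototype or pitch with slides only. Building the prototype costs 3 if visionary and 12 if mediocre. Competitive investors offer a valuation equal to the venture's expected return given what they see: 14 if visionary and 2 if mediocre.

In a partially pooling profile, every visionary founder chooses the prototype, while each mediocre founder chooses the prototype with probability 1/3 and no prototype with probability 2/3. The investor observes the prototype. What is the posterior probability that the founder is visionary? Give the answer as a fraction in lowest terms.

15/17

P(the prototype) = (5/7)·1 + (2/7)·(1/3) = 17/21.
By Bayes' rule, P(visionary | the prototype) = (5/7) / (17/21) = 15/17.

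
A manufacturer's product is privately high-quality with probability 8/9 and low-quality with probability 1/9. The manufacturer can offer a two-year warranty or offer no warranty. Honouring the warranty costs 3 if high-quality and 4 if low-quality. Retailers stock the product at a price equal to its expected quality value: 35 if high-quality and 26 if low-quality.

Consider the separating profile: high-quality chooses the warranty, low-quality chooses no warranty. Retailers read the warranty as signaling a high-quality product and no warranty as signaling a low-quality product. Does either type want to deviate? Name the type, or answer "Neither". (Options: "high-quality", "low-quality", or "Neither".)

The warranty pays 35; no warranty pays 26.
high-quality: assigned the warranty, nets 35 − 3 = 32; deviating to no warranty nets 26.
low-quality: assigned no warranty, nets 26; deviating to the warranty nets 35 − 4 = 31.
The low-quality type gains 5 by deviating.

low-quality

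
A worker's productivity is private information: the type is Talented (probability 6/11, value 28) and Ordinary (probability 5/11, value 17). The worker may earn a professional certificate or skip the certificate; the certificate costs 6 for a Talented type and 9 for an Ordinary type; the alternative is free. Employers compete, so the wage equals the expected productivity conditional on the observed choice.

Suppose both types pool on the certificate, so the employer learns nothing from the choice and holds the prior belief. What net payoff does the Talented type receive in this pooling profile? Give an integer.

17

Pooled wage = 6/11·28 + 5/11·17 = 23.
Talented pays cost 6 for the certificate, so net payoff = 23 − 6 = 17.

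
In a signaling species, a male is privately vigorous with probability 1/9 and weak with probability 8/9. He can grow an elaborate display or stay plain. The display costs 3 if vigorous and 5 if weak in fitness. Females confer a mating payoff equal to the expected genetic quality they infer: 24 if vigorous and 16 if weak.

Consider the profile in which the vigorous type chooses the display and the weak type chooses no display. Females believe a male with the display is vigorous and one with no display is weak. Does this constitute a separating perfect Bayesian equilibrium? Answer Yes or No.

No

Under these beliefs, the display earns mating payoff 24 and no display earns mating payoff 16.
vigorous: the display nets 24 − 3 = 21; no display nets 16. vigorous prefers the display.
weak: the display nets 24 − 5 = 19; no display nets 16. weak would deviate to the display.
weak has a profitable deviation, so the profile is not an equilibrium.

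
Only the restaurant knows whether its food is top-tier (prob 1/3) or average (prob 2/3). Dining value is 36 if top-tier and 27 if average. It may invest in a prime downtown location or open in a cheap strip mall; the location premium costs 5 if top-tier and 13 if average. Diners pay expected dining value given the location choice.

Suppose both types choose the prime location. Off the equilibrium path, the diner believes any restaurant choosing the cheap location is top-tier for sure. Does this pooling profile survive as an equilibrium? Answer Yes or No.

On path, the diner holds the prior and pays 1/3·36 + 2/3·27 = 30. Off path (the cheap location), believing top-tier, it pays 36.
top-tier: the prime location nets 30 − 5 = 25; the cheap location nets 36. top-tier would deviate.
average: the prime location nets 30 − 13 = 17; the cheap location nets 36. average would deviate.
A type deviates, so pooling fails.

No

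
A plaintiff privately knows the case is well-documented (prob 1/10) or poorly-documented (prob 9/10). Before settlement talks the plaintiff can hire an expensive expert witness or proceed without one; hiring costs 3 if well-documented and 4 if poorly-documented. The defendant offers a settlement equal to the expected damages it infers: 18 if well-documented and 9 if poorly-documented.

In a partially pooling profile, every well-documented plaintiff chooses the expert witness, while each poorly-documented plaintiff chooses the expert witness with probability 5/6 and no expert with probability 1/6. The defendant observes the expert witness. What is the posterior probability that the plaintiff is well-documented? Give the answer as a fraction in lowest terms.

P(the expert witness) = (1/10)·1 + (9/10)·(5/6) = 17/20.
By Bayes' rule, P(well-documented | the expert witness) = (1/10) / (17/20) = 2/17.

2/17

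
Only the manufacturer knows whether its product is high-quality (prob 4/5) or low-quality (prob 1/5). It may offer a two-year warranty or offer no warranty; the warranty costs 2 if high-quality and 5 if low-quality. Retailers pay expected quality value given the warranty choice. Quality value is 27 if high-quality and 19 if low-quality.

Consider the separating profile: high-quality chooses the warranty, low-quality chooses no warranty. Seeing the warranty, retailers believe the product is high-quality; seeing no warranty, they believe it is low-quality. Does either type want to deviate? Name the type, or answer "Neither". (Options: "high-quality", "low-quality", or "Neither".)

low-quality

The warranty pays 27; no warranty pays 19.
high-quality: assigned the warranty, nets 27 − 2 = 25; deviating to no warranty nets 19.
low-quality: assigned no warranty, nets 19; deviating to the warranty nets 27 − 5 = 22.
The low-quality type gains 3 by deviating.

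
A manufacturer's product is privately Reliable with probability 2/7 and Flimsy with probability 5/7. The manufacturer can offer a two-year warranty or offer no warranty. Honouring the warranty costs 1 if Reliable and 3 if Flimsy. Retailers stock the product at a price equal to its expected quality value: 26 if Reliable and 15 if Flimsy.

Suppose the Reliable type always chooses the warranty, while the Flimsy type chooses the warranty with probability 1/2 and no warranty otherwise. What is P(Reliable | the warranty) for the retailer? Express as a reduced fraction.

P(the warranty) = (2/7)·1 + (5/7)·(1/2) = 9/14.
By Bayes' rule, P(Reliable | the warranty) = (2/7) / (9/14) = 4/9.

4/9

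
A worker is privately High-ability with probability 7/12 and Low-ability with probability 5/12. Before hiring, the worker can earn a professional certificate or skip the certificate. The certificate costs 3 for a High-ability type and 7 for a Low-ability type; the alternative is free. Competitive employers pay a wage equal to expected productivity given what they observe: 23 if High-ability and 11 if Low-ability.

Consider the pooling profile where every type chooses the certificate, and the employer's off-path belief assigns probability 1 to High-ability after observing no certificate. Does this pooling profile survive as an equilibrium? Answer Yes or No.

No

On path, the employer holds the prior and pays 7/12·23 + 5/12·11 = 18. Off path (no certificate), believing High-ability, it pays 23.
High-ability: the certificate nets 18 − 3 = 15; no certificate nets 23. High-ability would deviate.
Low-ability: the certificate nets 18 − 7 = 11; no certificate nets 23. Low-ability would deviate.
A type deviates, so pooling fails.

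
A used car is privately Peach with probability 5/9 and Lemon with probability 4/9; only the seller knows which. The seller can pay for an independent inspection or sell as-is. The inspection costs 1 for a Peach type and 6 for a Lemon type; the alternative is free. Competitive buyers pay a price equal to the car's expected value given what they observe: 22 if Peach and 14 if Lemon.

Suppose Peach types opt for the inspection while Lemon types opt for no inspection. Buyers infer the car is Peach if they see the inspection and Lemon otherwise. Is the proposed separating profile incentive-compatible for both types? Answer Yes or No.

Under these beliefs, the inspection earns price 22 and no inspection earns price 14.
Peach: the inspection nets 22 − 1 = 21; no inspection nets 14. Peach prefers the inspection.
Lemon: the inspection nets 22 − 6 = 16; no inspection nets 14. Lemon would deviate to the inspection.
Lemon has a profitable deviation, so the profile is not an equilibrium.

No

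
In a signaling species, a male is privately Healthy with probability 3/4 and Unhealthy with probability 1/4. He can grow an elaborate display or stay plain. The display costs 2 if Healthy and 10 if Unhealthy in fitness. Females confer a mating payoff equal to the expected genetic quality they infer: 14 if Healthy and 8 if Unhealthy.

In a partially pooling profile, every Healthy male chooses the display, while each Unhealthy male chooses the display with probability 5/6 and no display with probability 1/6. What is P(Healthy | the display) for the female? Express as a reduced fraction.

18/23

P(the display) = (3/4)·1 + (1/4)·(5/6) = 23/24.
By Bayes' rule, P(Healthy | the display) = (3/4) / (23/24) = 18/23.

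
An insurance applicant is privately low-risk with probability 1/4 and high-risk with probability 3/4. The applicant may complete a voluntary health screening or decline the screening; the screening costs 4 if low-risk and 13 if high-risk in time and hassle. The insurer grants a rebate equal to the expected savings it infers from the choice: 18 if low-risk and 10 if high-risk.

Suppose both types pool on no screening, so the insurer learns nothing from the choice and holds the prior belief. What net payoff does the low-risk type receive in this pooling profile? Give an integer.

Pooled rebate = 1/4·18 + 3/4·10 = 12.
low-risk pays no cost for no screening, so net payoff = 12.

12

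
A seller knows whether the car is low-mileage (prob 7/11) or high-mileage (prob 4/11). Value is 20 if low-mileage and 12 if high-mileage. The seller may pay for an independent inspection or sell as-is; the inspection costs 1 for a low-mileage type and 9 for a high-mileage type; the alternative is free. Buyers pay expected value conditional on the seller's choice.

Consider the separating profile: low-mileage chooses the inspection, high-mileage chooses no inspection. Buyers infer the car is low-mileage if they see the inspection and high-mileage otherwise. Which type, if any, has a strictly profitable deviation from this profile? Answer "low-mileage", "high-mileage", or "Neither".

The inspection pays 20; no inspection pays 12.
low-mileage: assigned the inspection, nets 20 − 1 = 19; deviating to no inspection nets 12.
high-mileage: assigned no inspection, nets 12; deviating to the inspection nets 20 − 9 = 11.
Both types strictly prefer their assigned action; no profitable deviation.

Neither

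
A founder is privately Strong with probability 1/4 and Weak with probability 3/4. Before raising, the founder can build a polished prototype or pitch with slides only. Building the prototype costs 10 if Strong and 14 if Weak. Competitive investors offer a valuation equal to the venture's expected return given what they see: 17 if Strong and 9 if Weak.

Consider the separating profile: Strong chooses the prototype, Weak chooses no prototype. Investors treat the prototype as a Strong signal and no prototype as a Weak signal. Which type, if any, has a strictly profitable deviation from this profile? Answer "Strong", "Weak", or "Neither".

Strong

The prototype pays 17; no prototype pays 9.
Strong: assigned the prototype, nets 17 − 10 = 7; deviating to no prototype nets 9.
Weak: assigned no prototype, nets 9; deviating to the prototype nets 17 − 14 = 3.
The Strong type gains 2 by deviating.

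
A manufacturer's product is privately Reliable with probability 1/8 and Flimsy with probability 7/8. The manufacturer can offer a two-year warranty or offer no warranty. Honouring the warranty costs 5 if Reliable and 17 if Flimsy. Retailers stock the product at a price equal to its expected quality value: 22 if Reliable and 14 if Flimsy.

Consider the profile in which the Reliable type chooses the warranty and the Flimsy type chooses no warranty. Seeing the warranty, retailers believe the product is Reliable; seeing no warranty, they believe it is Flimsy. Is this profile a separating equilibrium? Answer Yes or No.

Under these beliefs, the warranty earns price 22 and no warranty earns price 14.
Reliable: the warranty nets 22 − 5 = 17; no warranty nets 14. Reliable prefers the warranty.
Flimsy: the warranty nets 22 − 17 = 5; no warranty nets 14. Flimsy prefers no warranty.
Neither type deviates, so the separating profile is an equilibrium.

Yes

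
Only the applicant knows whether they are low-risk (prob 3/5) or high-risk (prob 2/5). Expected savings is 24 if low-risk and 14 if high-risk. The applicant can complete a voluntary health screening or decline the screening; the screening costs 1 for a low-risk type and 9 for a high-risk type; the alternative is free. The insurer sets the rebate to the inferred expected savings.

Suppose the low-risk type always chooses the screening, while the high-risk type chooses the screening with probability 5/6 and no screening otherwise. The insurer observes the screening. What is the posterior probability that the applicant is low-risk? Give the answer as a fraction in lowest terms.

P(the screening) = (3/5)·1 + (2/5)·(5/6) = 14/15.
By Bayes' rule, P(low-risk | the screening) = (3/5) / (14/15) = 9/14.

9/14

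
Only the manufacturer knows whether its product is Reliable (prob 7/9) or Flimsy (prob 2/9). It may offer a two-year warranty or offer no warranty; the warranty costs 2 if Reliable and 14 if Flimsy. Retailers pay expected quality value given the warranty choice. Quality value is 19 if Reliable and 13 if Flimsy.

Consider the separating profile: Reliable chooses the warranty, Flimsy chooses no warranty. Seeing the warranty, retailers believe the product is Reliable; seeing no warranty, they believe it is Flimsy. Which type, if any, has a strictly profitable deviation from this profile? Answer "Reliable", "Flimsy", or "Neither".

Neither

The warranty pays 19; no warranty pays 13.
Reliable: assigned the warranty, nets 19 − 2 = 17; deviating to no warranty nets 13.
Flimsy: assigned no warranty, nets 13; deviating to the warranty nets 19 − 14 = 5.
Both types strictly prefer their assigned action; no profitable deviation.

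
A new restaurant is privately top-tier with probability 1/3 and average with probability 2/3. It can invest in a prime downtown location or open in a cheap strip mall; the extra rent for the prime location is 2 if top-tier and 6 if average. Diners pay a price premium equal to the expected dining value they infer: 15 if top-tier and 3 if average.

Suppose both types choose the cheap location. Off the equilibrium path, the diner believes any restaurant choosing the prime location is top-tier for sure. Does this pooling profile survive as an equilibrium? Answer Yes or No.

On path, the diner holds the prior and pays 1/3·15 + 2/3·3 = 7. Off path (the prime location), believing top-tier, it pays 15.
top-tier: the cheap location nets 7; the prime location nets 15 − 2 = 13. top-tier would deviate.
average: the cheap location nets 7; the prime location nets 15 − 6 = 9. average would deviate.
A type deviates, so pooling fails.

No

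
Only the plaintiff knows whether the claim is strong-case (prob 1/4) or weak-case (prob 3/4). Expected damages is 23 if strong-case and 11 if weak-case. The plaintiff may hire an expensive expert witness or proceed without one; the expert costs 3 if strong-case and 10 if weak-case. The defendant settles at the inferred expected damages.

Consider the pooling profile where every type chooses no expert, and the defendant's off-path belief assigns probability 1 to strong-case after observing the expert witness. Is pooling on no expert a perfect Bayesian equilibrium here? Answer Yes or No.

No

On path, the defendant holds the prior and pays 1/4·23 + 3/4·11 = 14. Off path (the expert witness), believing strong-case, it pays 23.
strong-case: no expert nets 14; the expert witness nets 23 − 3 = 20. strong-case would deviate.
weak-case: no expert nets 14; the expert witness nets 23 − 10 = 13. weak-case stays.
A type deviates, so pooling fails.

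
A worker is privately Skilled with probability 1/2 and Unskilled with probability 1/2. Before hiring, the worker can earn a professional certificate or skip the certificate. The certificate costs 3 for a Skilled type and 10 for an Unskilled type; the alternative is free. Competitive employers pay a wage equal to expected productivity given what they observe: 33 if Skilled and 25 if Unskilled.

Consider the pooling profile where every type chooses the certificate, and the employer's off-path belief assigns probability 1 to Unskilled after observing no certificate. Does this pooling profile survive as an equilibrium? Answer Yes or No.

No

On path, the employer holds the prior and pays 1/2·33 + 1/2·25 = 29. Off path (no certificate), believing Unskilled, it pays 25.
Skilled: the certificate nets 29 − 3 = 26; no certificate nets 25. Skilled stays.
Unskilled: the certificate nets 29 − 10 = 19; no certificate nets 25. Unskilled would deviate.
A type deviates, so pooling fails.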